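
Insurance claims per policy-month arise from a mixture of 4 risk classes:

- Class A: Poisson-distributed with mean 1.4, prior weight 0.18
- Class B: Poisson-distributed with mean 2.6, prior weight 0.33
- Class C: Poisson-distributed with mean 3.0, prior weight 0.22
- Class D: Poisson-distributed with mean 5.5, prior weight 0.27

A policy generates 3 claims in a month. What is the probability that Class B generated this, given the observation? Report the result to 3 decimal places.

0.417

Apply Bayes' rule: the posterior for each component is proportional to its prior times its likelihood at x.
Component likelihoods at x = 3 claims:
  p_A = e^(−1.4)·1.4^3/3! = 0.112777
  p_B = e^(−2.6)·2.6^3/3! = 0.217572
  p_C = e^(−3.0)·3.0^3/3! = 0.224042
  p_D = e^(−5.5)·5.5^3/3! = 0.113323
Unnormalised posteriors:
  P(Z=A)·p_A = 0.18 × 0.112777 = 0.0202999
  P(Z=B)·p_B = 0.33 × 0.217572 = 0.0717988
  P(Z=C)·p_C = 0.22 × 0.224042 = 0.0492892
  P(Z=D)·p_D = 0.27 × 0.113323 = 0.0305971
Denominator: 0.0202999 + 0.0717988 + 0.0492892 + 0.0305971 = 0.171985
So the posterior for Class B is 0.0717988 / 0.171985 ≈ 0.417.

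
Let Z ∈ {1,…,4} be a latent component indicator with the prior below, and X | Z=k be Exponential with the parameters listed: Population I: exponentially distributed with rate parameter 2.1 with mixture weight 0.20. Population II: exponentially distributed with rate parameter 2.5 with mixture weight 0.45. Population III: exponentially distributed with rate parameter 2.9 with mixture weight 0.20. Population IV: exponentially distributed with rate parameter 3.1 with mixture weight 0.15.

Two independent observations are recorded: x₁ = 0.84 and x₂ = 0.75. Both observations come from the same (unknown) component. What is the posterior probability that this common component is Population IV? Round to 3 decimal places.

0.094

Posterior ∝ prior × likelihood, so P(k | x) ∝ π_k f_k(x); normalise over all components.
Since both observations come from the same component, the likelihood for component k is f_k(x₁)·f_k(x₂).
  p_I = [0.359852] × [0.434716] = 0.156433
  p_II = [0.306141] × [0.383387] = 0.117371
  p_III = [0.25378] × [0.329464] = 0.0836111
  p_IV = [0.229329] × [0.303129] = 0.0695162
Prior × likelihood for each component:
  π_I·p_I = 0.20 × 0.156433 = 0.0312867
  π_II·p_II = 0.45 × 0.117371 = 0.0528168
  π_III·p_III = 0.20 × 0.0836111 = 0.0167222
  π_IV·p_IV = 0.15 × 0.0695162 = 0.0104274
Evidence: 0.0312867 + 0.0528168 + 0.0167222 + 0.0104274 = 0.111253
P(Population IV | data) ≈ 0.094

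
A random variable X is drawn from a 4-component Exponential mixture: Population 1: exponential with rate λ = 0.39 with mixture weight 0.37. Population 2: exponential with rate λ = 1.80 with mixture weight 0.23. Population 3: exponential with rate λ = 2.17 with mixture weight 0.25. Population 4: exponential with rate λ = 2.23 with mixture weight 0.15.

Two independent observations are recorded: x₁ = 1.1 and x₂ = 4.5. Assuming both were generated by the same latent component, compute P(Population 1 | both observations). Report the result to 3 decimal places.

0.994

The responsibility of component k is w_k f_k(x) divided by Σ_j w_j f_j(x).
Since both observations come from the same component, the likelihood for component k is f_k(x₁)·f_k(x₂).
  L_1 = [0.253952] × [0.0674338] = 0.017125
  L_2 = [0.248525] × [0.00054637] = 0.000135787
  L_3 = [0.199434] × [0.000124616] = 2.48527e-05
  L_4 = [0.191858] × [9.77597e-05] = 1.8756e-05
Multiply by the mixture weights:
  w_1·L_1 = 0.37 × 0.017125 = 0.00633624
  w_2·L_2 = 0.23 × 0.000135787 = 3.12309e-05
  w_3·L_3 = 0.25 × 2.48527e-05 = 6.21317e-06
  w_4·L_4 = 0.15 × 1.8756e-05 = 2.8134e-06
Marginal: 0.00633624 + 3.12309e-05 + 6.21317e-06 + 2.8134e-06 = 0.0063765
Responsibility of Population 1: 0.00633624 / 0.0063765 ≈ 0.994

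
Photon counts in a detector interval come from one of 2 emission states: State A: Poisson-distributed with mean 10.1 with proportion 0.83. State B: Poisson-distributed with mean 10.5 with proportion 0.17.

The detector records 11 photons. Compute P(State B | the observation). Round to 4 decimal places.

Posterior ∝ prior × likelihood, so P(k | x) ∝ π_k f_k(x); normalise over all components.
Poisson probabilities:
  f_A = e^(−10.1)·10.1^11/11! = 0.114817
  f_B = e^(−10.5)·10.5^11/11! = 0.117987
Weight by the priors:
  π_A·f_A = 0.83 × 0.114817 = 0.0952979
  π_B·f_B = 0.17 × 0.117987 = 0.0200578
Evidence: 0.0952979 + 0.0200578 = 0.115356
Responsibility of State B: 0.0200578 / 0.115356 ≈ 0.1739

0.1739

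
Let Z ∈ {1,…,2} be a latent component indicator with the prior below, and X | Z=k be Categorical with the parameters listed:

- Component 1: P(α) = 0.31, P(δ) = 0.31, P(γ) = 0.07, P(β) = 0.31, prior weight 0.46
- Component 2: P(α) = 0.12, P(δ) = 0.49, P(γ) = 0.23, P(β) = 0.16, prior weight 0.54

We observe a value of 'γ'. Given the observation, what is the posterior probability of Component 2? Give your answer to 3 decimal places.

0.794

Posterior ∝ prior × likelihood, so P(k | x) ∝ w_k f_k(x); normalise over all components.
Evaluate each component's likelihood at the observed value:
  p_1 = 0.07
  p_2 = 0.23
Unnormalised posteriors:
  w_1·p_1 = 0.46 × 0.07 = 0.0322
  w_2·p_2 = 0.54 × 0.23 = 0.1242
Sum: 0.0322 + 0.1242 = 0.1564
P(Component 2 | the observation) = 0.1242 / 0.1564 ≈ 0.794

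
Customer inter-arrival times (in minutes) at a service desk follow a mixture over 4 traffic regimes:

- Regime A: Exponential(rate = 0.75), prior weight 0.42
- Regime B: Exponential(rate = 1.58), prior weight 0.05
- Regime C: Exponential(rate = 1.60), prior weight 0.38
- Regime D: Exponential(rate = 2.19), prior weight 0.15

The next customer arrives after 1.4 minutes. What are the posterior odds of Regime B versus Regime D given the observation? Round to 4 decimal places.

Since P(k|x) ∝ P(Z=k) f_k(x), the posterior odds are P(Z=i) f_i(x) / (P(Z=j) f_j(x)).
Component likelihoods at x = 1.4 minutes:
  L_A = 0.262453
  L_B = 0.172981
  L_C = 0.170334
  L_D = 0.10207
Posterior odds = (P(Z=B)·L_B) / (P(Z=D)·L_D) = (0.05·0.172981) / (0.15·0.10207) = 0.00864904 / 0.0153105 ≈ 0.5649

0.5649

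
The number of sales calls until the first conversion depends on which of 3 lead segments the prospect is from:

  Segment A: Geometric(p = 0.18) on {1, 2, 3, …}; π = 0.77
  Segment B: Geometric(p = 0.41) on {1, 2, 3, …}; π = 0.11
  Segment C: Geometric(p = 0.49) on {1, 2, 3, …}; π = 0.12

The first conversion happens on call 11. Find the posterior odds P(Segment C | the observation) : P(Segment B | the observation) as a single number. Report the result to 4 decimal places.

0.3037

Since P(k|x) ∝ π_k f_k(x), the posterior odds are π_i f_i(x) / (π_j f_j(x)).
Geometric probabilities:
  p_A = 0.18·(1−0.18)^10 = 0.18·0.137448 = 0.0247406
  p_B = 0.41·(1−0.41)^10 = 0.41·0.00511117 = 0.00209558
  p_C = 0.49·(1−0.49)^10 = 0.49·0.00119042 = 0.000583308
Posterior odds = (π_C·p_C) / (π_B·p_B) = (0.12·0.000583308) / (0.11·0.00209558) = 6.99969e-05 / 0.000230514 ≈ 0.3037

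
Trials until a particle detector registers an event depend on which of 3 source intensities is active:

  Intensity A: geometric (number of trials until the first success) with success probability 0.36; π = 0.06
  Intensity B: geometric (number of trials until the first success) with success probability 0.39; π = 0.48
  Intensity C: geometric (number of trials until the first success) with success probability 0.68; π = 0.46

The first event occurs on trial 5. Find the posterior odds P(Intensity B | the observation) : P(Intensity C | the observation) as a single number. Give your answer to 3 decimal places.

7.902

Only the two components matter; the odds are (w_i f_i(x)) / (w_j f_j(x)).
Component likelihoods at x = 5:
  p_A = 0.36·(1−0.36)^4 = 0.36·0.167772 = 0.060398
  p_B = 0.39·(1−0.39)^4 = 0.39·0.138458 = 0.0539988
  p_C = 0.68·(1−0.68)^4 = 0.68·0.0104858 = 0.00713032
0.0259194 / 0.00327995 ≈ 7.902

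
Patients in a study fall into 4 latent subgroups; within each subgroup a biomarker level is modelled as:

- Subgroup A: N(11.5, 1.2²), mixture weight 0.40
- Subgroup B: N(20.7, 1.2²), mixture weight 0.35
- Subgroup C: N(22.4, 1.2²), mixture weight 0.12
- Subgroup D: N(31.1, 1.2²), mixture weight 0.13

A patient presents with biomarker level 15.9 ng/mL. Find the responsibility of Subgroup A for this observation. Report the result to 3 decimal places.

0.804

Posterior ∝ prior × likelihood, so P(k | x) ∝ P(Z=k) f_k(x); normalise over all components.
Component likelihoods at x = 15.9 ng/mL:
  p_A = 0.000400226
  p_B = 0.000111525
  p_C = 1.41439e-07
  p_D = 4.80463e-36
Unnormalised posteriors:
  P(Z=A)·p_A = 0.40 × 0.000400226 = 0.00016009
  P(Z=B)·p_B = 0.35 × 0.000111525 = 3.90338e-05
  P(Z=C)·p_C = 0.12 × 1.41439e-07 = 1.69727e-08
  P(Z=D)·p_D = 0.13 × 4.80463e-36 = 6.24603e-37
Normaliser: 0.00016009 + 3.90338e-05 + 1.69727e-08 + 6.24603e-37 = 0.000199141
P(Subgroup A | x) ≈ 0.804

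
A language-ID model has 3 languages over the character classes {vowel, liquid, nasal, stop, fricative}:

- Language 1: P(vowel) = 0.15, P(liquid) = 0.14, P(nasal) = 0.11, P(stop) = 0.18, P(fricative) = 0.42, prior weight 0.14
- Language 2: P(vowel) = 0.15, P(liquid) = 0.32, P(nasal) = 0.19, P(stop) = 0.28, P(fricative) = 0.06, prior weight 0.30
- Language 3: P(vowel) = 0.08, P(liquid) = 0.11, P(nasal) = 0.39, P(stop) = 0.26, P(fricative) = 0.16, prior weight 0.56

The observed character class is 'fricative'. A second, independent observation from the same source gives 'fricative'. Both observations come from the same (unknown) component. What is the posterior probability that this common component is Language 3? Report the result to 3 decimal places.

0.357

Posterior ∝ prior × likelihood, so P(k | x) ∝ π_k f_k(x); normalise over all components.
Since both observations come from the same component, the likelihood for component k is f_k(x₁)·f_k(x₂).
  f_1 = [0.42] × [0.42] = 0.1764
  f_2 = [0.06] × [0.06] = 0.0036
  f_3 = [0.16] × [0.16] = 0.0256
Prior × likelihood for each component:
  π_1·f_1 = 0.14 × 0.1764 = 0.024696
  π_2·f_2 = 0.30 × 0.0036 = 0.00108
  π_3·f_3 = 0.56 × 0.0256 = 0.014336
Evidence: 0.024696 + 0.00108 + 0.014336 = 0.040112
So the posterior for Language 3 is 0.014336 / 0.040112 ≈ 0.357.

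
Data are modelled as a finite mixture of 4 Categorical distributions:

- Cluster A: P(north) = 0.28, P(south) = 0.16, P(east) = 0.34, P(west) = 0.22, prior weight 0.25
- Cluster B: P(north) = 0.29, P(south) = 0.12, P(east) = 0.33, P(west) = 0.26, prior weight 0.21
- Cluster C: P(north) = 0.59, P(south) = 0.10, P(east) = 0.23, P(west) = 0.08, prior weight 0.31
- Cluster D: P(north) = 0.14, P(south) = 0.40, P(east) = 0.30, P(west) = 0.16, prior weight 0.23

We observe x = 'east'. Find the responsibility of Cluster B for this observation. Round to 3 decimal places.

0.235

The responsibility of component k is π_k f_k(x) divided by Σ_j π_j f_j(x).
Categorical probabilities:
  f_A = 0.34
  f_B = 0.33
  f_C = 0.23
  f_D = 0.3
Weight by the priors:
  π_A·f_A = 0.25 × 0.34 = 0.085
  π_B·f_B = 0.21 × 0.33 = 0.0693
  π_C·f_C = 0.31 × 0.23 = 0.0713
  π_D·f_D = 0.23 × 0.3 = 0.069
Marginal: 0.085 + 0.0693 + 0.0713 + 0.069 = 0.2946
P(Cluster B | x) = 0.0693 / 0.2946 ≈ 0.235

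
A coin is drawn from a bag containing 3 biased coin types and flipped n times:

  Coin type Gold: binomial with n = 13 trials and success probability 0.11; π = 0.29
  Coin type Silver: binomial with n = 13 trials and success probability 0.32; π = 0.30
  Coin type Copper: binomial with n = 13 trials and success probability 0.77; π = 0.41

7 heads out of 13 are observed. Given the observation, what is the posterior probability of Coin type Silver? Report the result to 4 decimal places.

0.5106

Posterior ∝ prior × likelihood, so P(k | x) ∝ π_k f_k(x); normalise over all components.
Binomial probabilities:
  L_Gold = C(13,7)·0.11^7·0.89^6 = 1716·1.94872e-07·0.496981 = 0.00016619
  L_Silver = C(13,7)·0.32^7·0.68^6 = 1716·0.000343597·0.0988675 = 0.0582936
  L_Copper = C(13,7)·0.77^7·0.23^6 = 1716·0.160485·0.000148036 = 0.040768
Unnormalised posteriors:
  π_Gold·L_Gold = 0.29 × 0.00016619 = 4.81952e-05
  π_Silver·L_Silver = 0.30 × 0.0582936 = 0.0174881
  π_Copper·L_Copper = 0.41 × 0.040768 = 0.0167149
Marginal: 4.81952e-05 + 0.0174881 + 0.0167149 = 0.0342511
P(Coin type Silver | the observation) ≈ 0.5106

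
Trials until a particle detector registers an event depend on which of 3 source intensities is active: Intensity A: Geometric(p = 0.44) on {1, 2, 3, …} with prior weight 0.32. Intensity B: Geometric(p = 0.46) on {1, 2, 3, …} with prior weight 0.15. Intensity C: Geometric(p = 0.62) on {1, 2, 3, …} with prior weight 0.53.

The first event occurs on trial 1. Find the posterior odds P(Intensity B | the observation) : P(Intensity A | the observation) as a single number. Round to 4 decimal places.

0.4901

Posterior odds = (P(Z=i) f_i(x)) / (P(Z=j) f_j(x)); the normalising sum cancels.
Geometric probabilities:
  p_A = 0.44·(1−0.44)^0 = 0.44·1 = 0.44
  p_B = 0.46·(1−0.46)^0 = 0.46·1 = 0.46
  p_C = 0.62·(1−0.62)^0 = 0.62·1 = 0.62
Odds = (0.15/0.32) × (0.46/0.44) = 0.46875 × 1.04545 ≈ 0.4901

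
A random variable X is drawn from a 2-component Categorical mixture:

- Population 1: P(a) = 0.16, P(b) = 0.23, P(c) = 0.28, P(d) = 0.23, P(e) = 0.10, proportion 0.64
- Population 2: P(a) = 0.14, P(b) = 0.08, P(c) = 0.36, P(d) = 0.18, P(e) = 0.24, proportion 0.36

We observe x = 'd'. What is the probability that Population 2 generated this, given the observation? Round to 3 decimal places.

0.306

The responsibility of component k is P(Z=k) f_k(x) divided by Σ_j P(Z=j) f_j(x).
Evaluate each component's likelihood at the observed value:
  f_1 = P(d | comp) = 0.23
  f_2 = P(d | comp) = 0.18
Multiply by the mixture weights:
  P(Z=1)·f_1 = 0.64 × 0.23 = 0.1472
  P(Z=2)·f_2 = 0.36 × 0.18 = 0.0648
Sum: 0.1472 + 0.0648 = 0.212
P(Population 2 | 'd') ≈ 0.306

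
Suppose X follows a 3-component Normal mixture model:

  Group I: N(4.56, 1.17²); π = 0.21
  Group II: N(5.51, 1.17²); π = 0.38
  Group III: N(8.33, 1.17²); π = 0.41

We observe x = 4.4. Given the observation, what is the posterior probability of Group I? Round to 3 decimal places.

Posterior ∝ prior × likelihood, so P(k | x) ∝ π_k f_k(x); normalise over all components.
Evaluate each component's likelihood at the observed value:
  L_I = 0.337803
  L_II = 0.217409
  L_III = 0.0012098
Unnormalised posteriors:
  π_I·L_I = 0.21 × 0.337803 = 0.0709386
  π_II·L_II = 0.38 × 0.217409 = 0.0826154
  π_III·L_III = 0.41 × 0.0012098 = 0.00049602
Normaliser: 0.0709386 + 0.0826154 + 0.00049602 = 0.15405
P(Group I | the observation) = 0.0709386 / 0.15405 ≈ 0.460

0.460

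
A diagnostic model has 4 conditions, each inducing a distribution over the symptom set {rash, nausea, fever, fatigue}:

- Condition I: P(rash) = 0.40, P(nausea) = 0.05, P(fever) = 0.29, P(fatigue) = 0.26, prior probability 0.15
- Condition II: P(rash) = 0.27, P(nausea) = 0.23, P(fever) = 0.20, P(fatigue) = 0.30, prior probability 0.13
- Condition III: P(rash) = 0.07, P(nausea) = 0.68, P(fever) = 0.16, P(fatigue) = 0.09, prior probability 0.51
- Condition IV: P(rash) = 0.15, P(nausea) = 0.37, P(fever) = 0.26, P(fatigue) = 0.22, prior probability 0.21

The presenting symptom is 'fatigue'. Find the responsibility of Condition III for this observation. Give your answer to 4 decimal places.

0.2698

P(component k | x) = π_k·f_k(x) / marginal(x), where marginal(x) = Σ_j π_j·f_j(x).
Component likelihoods at x = 'fatigue':
  p_I = P(fatigue | comp) = 0.26
  p_II = P(fatigue | comp) = 0.30
  p_III = P(fatigue | comp) = 0.09
  p_IV = P(fatigue | comp) = 0.22
Prior × likelihood for each component:
  π_I·p_I = 0.15 × 0.26 = 0.039
  π_II·p_II = 0.13 × 0.3 = 0.039
  π_III·p_III = 0.51 × 0.09 = 0.0459
  π_IV·p_IV = 0.21 × 0.22 = 0.0462
Denominator: 0.039 + 0.039 + 0.0459 + 0.0462 = 0.1701
So the posterior for Condition III is 0.0459 / 0.1701 ≈ 0.2698.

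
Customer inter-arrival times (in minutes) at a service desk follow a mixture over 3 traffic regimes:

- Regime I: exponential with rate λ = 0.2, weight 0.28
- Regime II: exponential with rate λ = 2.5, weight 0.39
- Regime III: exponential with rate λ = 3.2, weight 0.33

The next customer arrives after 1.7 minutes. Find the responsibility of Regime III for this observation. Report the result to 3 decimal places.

0.079

Apply Bayes' rule: the posterior for each component is proportional to its prior times its likelihood at x.
Evaluate each component's likelihood at the observed value:
  f_I = 0.2·e^(−0.2·1.7) = 0.2·e^(−0.3400) = 0.142354
  f_II = 2.5·e^(−2.5·1.7) = 2.5·e^(−4.2500) = 0.0356606
  f_III = 3.2·e^(−3.2·1.7) = 3.2·e^(−5.4400) = 0.0138863
Prior × likelihood for each component:
  P(Z=I)·f_I = 0.28 × 0.142354 = 0.0398591
  P(Z=II)·f_II = 0.39 × 0.0356606 = 0.0139076
  P(Z=III)·f_III = 0.33 × 0.0138863 = 0.00458249
Marginal: 0.0398591 + 0.0139076 + 0.00458249 = 0.0583493
So the posterior for Regime III is 0.00458249 / 0.0583493 ≈ 0.079.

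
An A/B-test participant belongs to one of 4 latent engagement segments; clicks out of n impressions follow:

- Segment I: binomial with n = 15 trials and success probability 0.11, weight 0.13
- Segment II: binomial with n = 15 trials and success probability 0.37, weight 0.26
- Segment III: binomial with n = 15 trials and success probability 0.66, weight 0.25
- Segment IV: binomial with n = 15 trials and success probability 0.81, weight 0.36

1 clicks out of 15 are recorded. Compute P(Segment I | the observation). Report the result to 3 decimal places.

0.949

P(component k | x) = π_k·f_k(x) / marginal(x), where marginal(x) = Σ_j π_j·f_j(x).
Evaluate each component's likelihood at the observed value:
  f_I = C(15,1)·0.11^1·0.89^14 = 15·0.11·0.195641 = 0.322808
  f_II = C(15,1)·0.37^1·0.63^14 = 15·0.37·0.00155156 = 0.00861114
  f_III = C(15,1)·0.66^1·0.34^14 = 15·0.66·2.7587e-07 = 2.73112e-06
  f_IV = C(15,1)·0.81^1·0.19^14 = 15·0.81·7.99007e-11 = 9.70793e-10
Multiply by the mixture weights:
  π_I·f_I = 0.13 × 0.322808 = 0.041965
  π_II·f_II = 0.26 × 0.00861114 = 0.0022389
  π_III·f_III = 0.25 × 2.73112e-06 = 6.82779e-07
  π_IV·f_IV = 0.36 × 9.70793e-10 = 3.49486e-10
Normaliser: 0.041965 + 0.0022389 + 6.82779e-07 + 3.49486e-10 = 0.0442046
P(Segment I | 1 clicks out of 15) ≈ 0.949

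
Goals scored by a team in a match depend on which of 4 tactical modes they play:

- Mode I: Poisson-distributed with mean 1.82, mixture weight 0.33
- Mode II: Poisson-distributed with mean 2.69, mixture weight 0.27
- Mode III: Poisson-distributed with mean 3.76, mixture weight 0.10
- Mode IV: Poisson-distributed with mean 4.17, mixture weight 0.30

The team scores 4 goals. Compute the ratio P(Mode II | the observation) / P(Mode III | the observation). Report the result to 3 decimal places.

Only the two components matter; the odds are (π_i f_i(x)) / (π_j f_j(x)).
Component likelihoods at x = 4 goals:
  f_I = e^(−1.82)·1.82^4/4! = 0.0740727
  f_II = e^(−2.69)·2.69^4/4! = 0.148097
  f_III = e^(−3.76)·3.76^4/4! = 0.193907
  f_IV = e^(−4.17)·4.17^4/4! = 0.194682
Odds = (0.27/0.10) × (0.148097/0.193907) = 2.7 × 0.763753 ≈ 2.062

2.062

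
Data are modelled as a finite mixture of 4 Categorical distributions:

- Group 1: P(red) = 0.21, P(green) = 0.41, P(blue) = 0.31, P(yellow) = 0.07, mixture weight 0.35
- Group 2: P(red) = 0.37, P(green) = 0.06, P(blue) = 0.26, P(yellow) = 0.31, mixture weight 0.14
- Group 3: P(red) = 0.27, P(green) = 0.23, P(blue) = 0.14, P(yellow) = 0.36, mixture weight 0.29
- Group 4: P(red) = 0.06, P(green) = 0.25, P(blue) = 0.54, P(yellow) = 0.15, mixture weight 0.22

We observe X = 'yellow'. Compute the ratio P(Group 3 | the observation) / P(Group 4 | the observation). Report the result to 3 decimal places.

3.164

Only the two components matter; the odds are (π_i f_i(x)) / (π_j f_j(x)).
Component likelihoods at x = 'yellow':
  L_1 = 0.07
  L_2 = 0.31
  L_3 = 0.36
  L_4 = 0.15
Odds = (0.29/0.22) × (0.36/0.15) = 1.31818 × 2.4 ≈ 3.164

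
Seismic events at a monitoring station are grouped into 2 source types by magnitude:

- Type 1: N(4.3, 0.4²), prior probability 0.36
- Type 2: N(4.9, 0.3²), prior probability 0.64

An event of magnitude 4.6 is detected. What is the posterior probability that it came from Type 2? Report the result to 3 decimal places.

0.656

Apply Bayes' rule: the posterior for each component is proportional to its prior times its likelihood at x.
Evaluate each component's likelihood at the observed value:
  p_1 = 0.752844
  p_2 = 0.806569
Unnormalised posteriors:
  P(Z=1)·p_1 = 0.36 × 0.752844 = 0.271024
  P(Z=2)·p_2 = 0.64 × 0.806569 = 0.516204
Sum: 0.271024 + 0.516204 = 0.787228
Responsibility of Type 2: 0.516204 / 0.787228 ≈ 0.656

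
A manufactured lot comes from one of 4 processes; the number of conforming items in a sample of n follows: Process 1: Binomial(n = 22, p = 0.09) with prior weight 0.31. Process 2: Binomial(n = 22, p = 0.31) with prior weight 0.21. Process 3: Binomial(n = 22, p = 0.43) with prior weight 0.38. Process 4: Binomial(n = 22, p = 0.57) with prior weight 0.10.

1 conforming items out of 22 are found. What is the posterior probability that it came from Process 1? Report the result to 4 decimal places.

P(component k | x) = w_k·f_k(x) / marginal(x), where marginal(x) = Σ_j w_j·f_j(x).
Evaluate each component's likelihood at the observed value:
  L_1 = 0.273234
  L_2 = 0.00281589
  L_3 = 7.06746e-05
  L_4 = 2.51846e-07
Multiply by the mixture weights:
  w_1·L_1 = 0.31 × 0.273234 = 0.0847025
  w_2·L_2 = 0.21 × 0.00281589 = 0.000591336
  w_3·L_3 = 0.38 × 7.06746e-05 = 2.68563e-05
  w_4·L_4 = 0.10 × 2.51846e-07 = 2.51846e-08
Denominator: 0.0847025 + 0.000591336 + 2.68563e-05 + 2.51846e-08 = 0.0853207
P(Process 1 | data) = 0.0847025 / 0.0853207 ≈ 0.9928

0.9928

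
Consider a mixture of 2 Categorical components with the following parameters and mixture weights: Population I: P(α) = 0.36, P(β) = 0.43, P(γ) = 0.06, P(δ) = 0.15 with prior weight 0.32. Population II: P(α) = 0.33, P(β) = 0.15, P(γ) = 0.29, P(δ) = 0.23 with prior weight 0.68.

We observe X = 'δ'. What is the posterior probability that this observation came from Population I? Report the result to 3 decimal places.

0.235

By Bayes' theorem, P(k | x) = π_k f_k(x) / Σ_j π_j f_j(x).
Component likelihoods at x = 'δ':
  L_I = 0.15
  L_II = 0.23
Multiply by the mixture weights:
  π_I·L_I = 0.32 × 0.15 = 0.048
  π_II·L_II = 0.68 × 0.23 = 0.1564
Normaliser: 0.048 + 0.1564 = 0.2044
P(Population I | the observation) = 0.048 / 0.2044 ≈ 0.235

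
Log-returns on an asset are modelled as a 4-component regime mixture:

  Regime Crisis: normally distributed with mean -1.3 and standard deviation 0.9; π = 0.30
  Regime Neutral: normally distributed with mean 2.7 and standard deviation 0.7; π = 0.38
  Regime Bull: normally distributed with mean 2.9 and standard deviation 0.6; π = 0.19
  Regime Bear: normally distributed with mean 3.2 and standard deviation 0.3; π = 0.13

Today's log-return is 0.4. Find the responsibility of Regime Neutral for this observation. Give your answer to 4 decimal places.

0.0420

Apply Bayes' rule: the posterior for each component is proportional to its prior times its likelihood at x.
Normal densities:
  L_Crisis = 0.0744574
  L_Neutral = 0.00257934
  L_Bull = 0.000112938
  L_Bear = 1.61381e-19
Weight by the priors:
  P(Z=Crisis)·L_Crisis = 0.30 × 0.0744574 = 0.0223372
  P(Z=Neutral)·L_Neutral = 0.38 × 0.00257934 = 0.000980148
  P(Z=Bull)·L_Bull = 0.19 × 0.000112938 = 2.14583e-05
  P(Z=Bear)·L_Bear = 0.13 × 1.61381e-19 = 2.09795e-20
Normaliser: 0.0223372 + 0.000980148 + 2.14583e-05 + 2.09795e-20 = 0.0233388
P(Regime Neutral | the observation) ≈ 0.0420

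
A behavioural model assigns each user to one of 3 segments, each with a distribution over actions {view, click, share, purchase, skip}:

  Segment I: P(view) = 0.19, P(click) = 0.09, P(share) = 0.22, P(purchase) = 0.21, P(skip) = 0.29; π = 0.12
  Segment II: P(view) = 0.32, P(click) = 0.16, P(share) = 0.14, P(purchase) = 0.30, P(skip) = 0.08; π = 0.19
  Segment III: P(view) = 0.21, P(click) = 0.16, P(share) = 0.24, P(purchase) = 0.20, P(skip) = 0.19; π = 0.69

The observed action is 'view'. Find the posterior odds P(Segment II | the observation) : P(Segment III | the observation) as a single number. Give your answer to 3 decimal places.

Only the two components matter; the odds are (π_i f_i(x)) / (π_j f_j(x)).
Component likelihoods at x = 'view':
  L_I = P(view | comp) = 0.19
  L_II = P(view | comp) = 0.32
  L_III = P(view | comp) = 0.21
Posterior odds = (π_II·L_II) / (π_III·L_III) = (0.19·0.32) / (0.69·0.21) = 0.0608 / 0.1449 ≈ 0.420

0.420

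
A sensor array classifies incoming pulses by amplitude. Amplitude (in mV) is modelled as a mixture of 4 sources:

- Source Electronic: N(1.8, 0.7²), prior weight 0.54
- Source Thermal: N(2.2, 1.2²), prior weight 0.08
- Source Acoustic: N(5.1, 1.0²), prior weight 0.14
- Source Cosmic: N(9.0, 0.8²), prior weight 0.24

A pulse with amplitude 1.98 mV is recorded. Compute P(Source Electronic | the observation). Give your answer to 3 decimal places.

P(component k | x) = π_k·f_k(x) / marginal(x), where marginal(x) = Σ_j π_j·f_j(x).
Evaluate each component's likelihood at the observed value:
  L_Electronic = 0.551383
  L_Thermal = 0.326912
  L_Acoustic = 0.00306981
  L_Cosmic = 9.49176e-18
Weight by the priors:
  π_Electronic·L_Electronic = 0.54 × 0.551383 = 0.297747
  π_Thermal·L_Thermal = 0.08 × 0.326912 = 0.0261529
  π_Acoustic·L_Acoustic = 0.14 × 0.00306981 = 0.000429774
  π_Cosmic·L_Cosmic = 0.24 × 9.49176e-18 = 2.27802e-18
Evidence: 0.297747 + 0.0261529 + 0.000429774 + 2.27802e-18 = 0.32433
So the posterior for Source Electronic is 0.297747 / 0.32433 ≈ 0.918.

0.918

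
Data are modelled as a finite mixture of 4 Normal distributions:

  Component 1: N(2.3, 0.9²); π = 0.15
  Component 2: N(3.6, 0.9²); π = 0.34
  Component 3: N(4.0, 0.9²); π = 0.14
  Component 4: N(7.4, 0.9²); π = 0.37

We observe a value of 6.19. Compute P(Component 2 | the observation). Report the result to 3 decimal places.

The responsibility of component k is w_k f_k(x) divided by Σ_j w_j f_j(x).
Component likelihoods at x = 6.19:
  L_1 = 3.89053e-05
  L_2 = 0.00705245
  L_3 = 0.022957
  L_4 = 0.179542
Prior × likelihood for each component:
  w_1·L_1 = 0.15 × 3.89053e-05 = 5.83579e-06
  w_2·L_2 = 0.34 × 0.00705245 = 0.00239783
  w_3·L_3 = 0.14 × 0.022957 = 0.00321398
  w_4·L_4 = 0.37 × 0.179542 = 0.0664307
Evidence: 5.83579e-06 + 0.00239783 + 0.00321398 + 0.0664307 = 0.0720484
Responsibility of Component 2: 0.00239783 / 0.0720484 ≈ 0.033

0.033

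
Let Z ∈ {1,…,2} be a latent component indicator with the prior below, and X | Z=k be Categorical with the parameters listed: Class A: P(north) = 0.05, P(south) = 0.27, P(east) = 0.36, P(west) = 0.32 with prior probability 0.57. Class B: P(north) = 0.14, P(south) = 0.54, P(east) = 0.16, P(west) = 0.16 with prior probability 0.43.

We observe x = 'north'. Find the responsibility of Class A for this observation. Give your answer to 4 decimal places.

0.3213

The responsibility of component k is π_k f_k(x) divided by Σ_j π_j f_j(x).
Categorical probabilities:
  f_A = 0.05
  f_B = 0.14
Unnormalised posteriors:
  π_A·f_A = 0.57 × 0.05 = 0.0285
  π_B·f_B = 0.43 × 0.14 = 0.0602
Marginal: 0.0285 + 0.0602 = 0.0887
P(Class A | 'north') ≈ 0.3213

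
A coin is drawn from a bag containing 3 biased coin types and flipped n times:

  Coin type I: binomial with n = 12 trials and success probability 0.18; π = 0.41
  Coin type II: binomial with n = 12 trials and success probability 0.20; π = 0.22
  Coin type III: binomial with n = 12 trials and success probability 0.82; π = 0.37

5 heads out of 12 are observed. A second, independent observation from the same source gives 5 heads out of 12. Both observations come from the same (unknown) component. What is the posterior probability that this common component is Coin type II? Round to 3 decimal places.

0.521

By Bayes' theorem, P(k | x) = P(Z=k) f_k(x) / Σ_j P(Z=j) f_j(x).
Since both observations come from the same component, the likelihood for component k is f_k(x₁)·f_k(x₂).
  L_I = [C(12,5)·0.18^5·0.82^7 = 792·0.000188957·0.249285 = 0.0373065] × [0.0373065] = 0.00139178
  L_II = [C(12,5)·0.20^5·0.80^7 = 792·0.00032·0.209715 = 0.0531502] × [0.0531502] = 0.00282495
  L_III = [C(12,5)·0.82^5·0.18^7 = 792·0.37074·6.1222e-06 = 0.00179764] × [0.00179764] = 3.2315e-06
Weight by the priors:
  P(Z=I)·L_I = 0.41 × 0.00139178 = 0.000570628
  P(Z=II)·L_II = 0.22 × 0.00282495 = 0.000621488
  P(Z=III)·L_III = 0.37 × 3.2315e-06 = 1.19565e-06
Denominator: 0.000570628 + 0.000621488 + 1.19565e-06 = 0.00119331
P(Coin type II | x₁,x₂) = 0.000621488 / 0.00119331 ≈ 0.521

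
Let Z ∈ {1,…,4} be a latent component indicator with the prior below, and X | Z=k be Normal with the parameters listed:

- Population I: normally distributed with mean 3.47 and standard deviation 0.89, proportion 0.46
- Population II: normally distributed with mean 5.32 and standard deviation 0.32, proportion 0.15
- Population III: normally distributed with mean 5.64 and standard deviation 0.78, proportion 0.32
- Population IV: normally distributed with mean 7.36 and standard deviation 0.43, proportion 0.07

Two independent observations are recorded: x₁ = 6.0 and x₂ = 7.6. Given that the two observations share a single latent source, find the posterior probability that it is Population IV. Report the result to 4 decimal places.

P(component k | x) = π_k·f_k(x) / marginal(x), where marginal(x) = Σ_j π_j·f_j(x).
Since both observations come from the same component, the likelihood for component k is f_k(x₁)·f_k(x₂).
  L_I = [0.00788442] × [9.45194e-06] = 7.45231e-08
  L_II = [0.130378] × [1.18071e-11] = 1.53939e-12
  L_III = [0.45979] × [0.0217615] = 0.0100057
  L_IV = [0.00624115] × [0.793955] = 0.00495519
Multiply by the mixture weights:
  π_I·L_I = 0.46 × 7.45231e-08 = 3.42806e-08
  π_II·L_II = 0.15 × 1.53939e-12 = 2.30909e-13
  π_III·L_III = 0.32 × 0.0100057 = 0.00320184
  π_IV·L_IV = 0.07 × 0.00495519 = 0.000346863
Denominator: 3.42806e-08 + 2.30909e-13 + 0.00320184 + 0.000346863 = 0.00354873
P(Population IV | x₁,x₂) = 0.000346863 / 0.00354873 ≈ 0.0977

0.0977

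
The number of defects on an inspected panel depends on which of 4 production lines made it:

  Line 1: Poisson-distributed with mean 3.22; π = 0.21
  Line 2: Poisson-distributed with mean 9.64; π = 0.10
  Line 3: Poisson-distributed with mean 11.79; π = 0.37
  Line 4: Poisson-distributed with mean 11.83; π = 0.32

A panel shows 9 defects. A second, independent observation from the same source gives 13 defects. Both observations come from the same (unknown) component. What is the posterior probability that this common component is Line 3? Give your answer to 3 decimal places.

Apply Bayes' rule: the posterior for each component is proportional to its prior times its likelihood at x.
Since both observations come from the same component, the likelihood for component k is f_k(x₁)·f_k(x₂).
  L_1 = [e^(−3.22)·3.22^9/9! = 0.00409743] × [2.56695e-05] = 1.05179e-07
  L_2 = [e^(−9.64)·9.64^9/9! = 0.128923] × [0.0648817] = 0.00836477
  L_3 = [e^(−11.79)·11.79^9/9! = 0.0919452] × [0.10353] = 0.00951911
  L_4 = [e^(−11.83)·11.83^9/9! = 0.0910743] × [0.103948] = 0.00946703
Prior × likelihood for each component:
  w_1·L_1 = 0.21 × 1.05179e-07 = 2.20876e-08
  w_2·L_2 = 0.10 × 0.00836477 = 0.000836477
  w_3·L_3 = 0.37 × 0.00951911 = 0.00352207
  w_4·L_4 = 0.32 × 0.00946703 = 0.00302945
Evidence: 2.20876e-08 + 0.000836477 + 0.00352207 + 0.00302945 = 0.00738802
P(Line 3 | x₁,x₂) ≈ 0.477

0.477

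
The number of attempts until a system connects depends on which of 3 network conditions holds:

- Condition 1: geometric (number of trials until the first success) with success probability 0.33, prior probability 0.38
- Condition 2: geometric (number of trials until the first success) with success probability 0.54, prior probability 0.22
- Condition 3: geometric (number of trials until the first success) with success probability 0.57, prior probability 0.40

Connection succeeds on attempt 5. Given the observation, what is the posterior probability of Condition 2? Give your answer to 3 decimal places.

0.139

The responsibility of component k is w_k f_k(x) divided by Σ_j w_j f_j(x).
Evaluate each component's likelihood at the observed value:
  p_1 = 0.0664987
  p_2 = 0.0241783
  p_3 = 0.0194872
Unnormalised posteriors:
  w_1·p_1 = 0.38 × 0.0664987 = 0.0252695
  w_2·p_2 = 0.22 × 0.0241783 = 0.00531922
  w_3·p_3 = 0.40 × 0.0194872 = 0.00779487
Normaliser: 0.0252695 + 0.00531922 + 0.00779487 = 0.0383836
Responsibility of Condition 2: 0.00531922 / 0.0383836 ≈ 0.139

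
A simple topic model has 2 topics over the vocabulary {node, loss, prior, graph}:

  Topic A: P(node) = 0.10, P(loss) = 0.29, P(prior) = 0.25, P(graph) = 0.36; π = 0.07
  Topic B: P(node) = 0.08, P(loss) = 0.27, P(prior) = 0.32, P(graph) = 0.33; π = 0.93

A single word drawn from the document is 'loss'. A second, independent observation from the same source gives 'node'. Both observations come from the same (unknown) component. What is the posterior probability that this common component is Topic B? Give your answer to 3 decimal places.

Apply Bayes' rule: the posterior for each component is proportional to its prior times its likelihood at x.
Since both observations come from the same component, the likelihood for component k is f_k(x₁)·f_k(x₂).
  f_A = [0.29] × [0.1] = 0.029
  f_B = [0.27] × [0.08] = 0.0216
Unnormalised posteriors:
  P(Z=A)·f_A = 0.07 × 0.029 = 0.00203
  P(Z=B)·f_B = 0.93 × 0.0216 = 0.020088
Denominator: 0.00203 + 0.020088 = 0.022118
Responsibility of Topic B: 0.020088 / 0.022118 ≈ 0.908

0.908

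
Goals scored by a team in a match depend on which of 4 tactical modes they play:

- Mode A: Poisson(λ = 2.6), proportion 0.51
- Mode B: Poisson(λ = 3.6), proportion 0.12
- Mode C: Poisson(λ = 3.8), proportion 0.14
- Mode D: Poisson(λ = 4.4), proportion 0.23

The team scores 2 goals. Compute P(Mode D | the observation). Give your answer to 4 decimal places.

The responsibility of component k is P(Z=k) f_k(x) divided by Σ_j P(Z=j) f_j(x).
Poisson probabilities:
  f_A = 0.251045
  f_B = 0.177058
  f_C = 0.161517
  f_D = 0.118845
Prior × likelihood for each component:
  P(Z=A)·f_A = 0.51 × 0.251045 = 0.128033
  P(Z=B)·f_B = 0.12 × 0.177058 = 0.0212469
  P(Z=C)·f_C = 0.14 × 0.161517 = 0.0226124
  P(Z=D)·f_D = 0.23 × 0.118845 = 0.0273343
Sum: 0.128033 + 0.0212469 + 0.0226124 + 0.0273343 = 0.199226
Responsibility of Mode D: 0.0273343 / 0.199226 ≈ 0.1372

0.1372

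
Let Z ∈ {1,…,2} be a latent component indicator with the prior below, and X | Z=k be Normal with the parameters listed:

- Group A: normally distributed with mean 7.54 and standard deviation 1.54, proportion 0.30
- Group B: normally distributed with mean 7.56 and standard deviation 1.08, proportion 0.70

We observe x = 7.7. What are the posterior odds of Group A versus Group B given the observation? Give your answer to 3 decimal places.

0.301

Since P(k|x) ∝ w_k f_k(x), the posterior odds are w_i f_i(x) / (w_j f_j(x)).
Evaluate each component's likelihood at the observed value:
  L_A = 0.257659
  L_B = 0.3663
Odds = (0.30/0.70) × (0.257659/0.3663) = 0.428571 × 0.703409 ≈ 0.301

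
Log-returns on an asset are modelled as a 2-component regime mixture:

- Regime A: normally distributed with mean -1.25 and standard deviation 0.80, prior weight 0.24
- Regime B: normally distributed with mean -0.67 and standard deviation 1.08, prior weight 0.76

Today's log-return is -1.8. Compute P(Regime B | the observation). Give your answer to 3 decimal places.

By Bayes' theorem, P(k | x) = w_k f_k(x) / Σ_j w_j f_j(x).
Evaluate each component's likelihood at the observed value:
  f_A = (1/(0.80·√(2π)))·exp(−(-1.8−-1.25)²/(2·0.80²)) = 0.498678·exp(-0.23633) = 0.393717
  f_B = (1/(1.08·√(2π)))·exp(−(-1.8−-0.67)²/(2·1.08²)) = 0.369391·exp(-0.54737) = 0.213682
Multiply by the mixture weights:
  w_A·f_A = 0.24 × 0.393717 = 0.0944921
  w_B·f_B = 0.76 × 0.213682 = 0.162398
Denominator: 0.0944921 + 0.162398 = 0.25689
P(Regime B | -1.8) ≈ 0.632

0.632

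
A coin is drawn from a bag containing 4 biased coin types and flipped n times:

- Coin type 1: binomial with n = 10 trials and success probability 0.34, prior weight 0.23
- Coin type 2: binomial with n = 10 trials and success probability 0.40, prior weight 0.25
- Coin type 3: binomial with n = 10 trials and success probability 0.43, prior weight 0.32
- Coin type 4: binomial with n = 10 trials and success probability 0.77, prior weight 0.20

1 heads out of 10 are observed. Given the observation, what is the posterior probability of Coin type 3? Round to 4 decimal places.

0.2337

Apply Bayes' rule: the posterior for each component is proportional to its prior times its likelihood at x.
Component likelihoods at x = 1 heads out of 10:
  f_1 = C(10,1)·0.34^1·0.66^9 = 10·0.34·0.0237627 = 0.0807931
  f_2 = C(10,1)·0.40^1·0.60^9 = 10·0.4·0.0100777 = 0.0403108
  f_3 = C(10,1)·0.43^1·0.57^9 = 10·0.43·0.00635146 = 0.0273113
  f_4 = C(10,1)·0.77^1·0.23^9 = 10·0.77·1.80115e-06 = 1.38689e-05
Unnormalised posteriors:
  π_1·f_1 = 0.23 × 0.0807931 = 0.0185824
  π_2·f_2 = 0.25 × 0.0403108 = 0.0100777
  π_3·f_3 = 0.32 × 0.0273113 = 0.00873961
  π_4·f_4 = 0.20 × 1.38689e-05 = 2.77378e-06
Denominator: 0.0185824 + 0.0100777 + 0.00873961 + 2.77378e-06 = 0.0374025
Responsibility of Coin type 3: 0.00873961 / 0.0374025 ≈ 0.2337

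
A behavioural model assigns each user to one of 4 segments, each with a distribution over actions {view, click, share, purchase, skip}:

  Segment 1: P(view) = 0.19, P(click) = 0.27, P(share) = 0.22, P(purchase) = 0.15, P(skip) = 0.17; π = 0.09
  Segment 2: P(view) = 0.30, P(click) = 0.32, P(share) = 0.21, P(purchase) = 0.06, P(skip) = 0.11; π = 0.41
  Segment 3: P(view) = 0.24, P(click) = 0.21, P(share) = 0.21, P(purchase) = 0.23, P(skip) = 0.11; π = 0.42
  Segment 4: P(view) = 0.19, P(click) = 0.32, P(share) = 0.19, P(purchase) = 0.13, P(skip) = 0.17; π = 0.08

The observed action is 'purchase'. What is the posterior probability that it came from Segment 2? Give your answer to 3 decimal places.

P(component k | x) = w_k·f_k(x) / marginal(x), where marginal(x) = Σ_j w_j·f_j(x).
Categorical probabilities:
  f_1 = P(purchase | comp) = 0.15
  f_2 = P(purchase | comp) = 0.06
  f_3 = P(purchase | comp) = 0.23
  f_4 = P(purchase | comp) = 0.13
Weight by the priors:
  w_1·f_1 = 0.09 × 0.15 = 0.0135
  w_2·f_2 = 0.41 × 0.06 = 0.0246
  w_3·f_3 = 0.42 × 0.23 = 0.0966
  w_4·f_4 = 0.08 × 0.13 = 0.0104
Denominator: 0.0135 + 0.0246 + 0.0966 + 0.0104 = 0.1451
P(Segment 2 | 'purchase') ≈ 0.170

0.170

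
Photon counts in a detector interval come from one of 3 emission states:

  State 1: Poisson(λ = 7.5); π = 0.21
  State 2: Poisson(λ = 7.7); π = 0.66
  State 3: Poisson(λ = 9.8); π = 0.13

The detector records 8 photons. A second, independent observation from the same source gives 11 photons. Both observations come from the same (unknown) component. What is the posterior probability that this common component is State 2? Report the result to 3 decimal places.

P(component k | x) = w_k·f_k(x) / marginal(x), where marginal(x) = Σ_j w_j·f_j(x).
Since both observations come from the same component, the likelihood for component k is f_k(x₁)·f_k(x₂).
  f_1 = [e^(−7.5)·7.5^8/8! = 0.137329] × [0.0585207] = 0.00803657
  f_2 = [e^(−7.7)·7.7^8/8! = 0.138783] × [0.0639992] = 0.00888204
  f_3 = [e^(−9.8)·9.8^8/8! = 0.117004] × [0.111236] = 0.0130151
Prior × likelihood for each component:
  w_1·f_1 = 0.21 × 0.00803657 = 0.00168768
  w_2·f_2 = 0.66 × 0.00888204 = 0.00586214
  w_3·f_3 = 0.13 × 0.0130151 = 0.00169196
Denominator: 0.00168768 + 0.00586214 + 0.00169196 = 0.00924178
P(State 2 | x) = 0.00586214 / 0.00924178 ≈ 0.634

0.634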